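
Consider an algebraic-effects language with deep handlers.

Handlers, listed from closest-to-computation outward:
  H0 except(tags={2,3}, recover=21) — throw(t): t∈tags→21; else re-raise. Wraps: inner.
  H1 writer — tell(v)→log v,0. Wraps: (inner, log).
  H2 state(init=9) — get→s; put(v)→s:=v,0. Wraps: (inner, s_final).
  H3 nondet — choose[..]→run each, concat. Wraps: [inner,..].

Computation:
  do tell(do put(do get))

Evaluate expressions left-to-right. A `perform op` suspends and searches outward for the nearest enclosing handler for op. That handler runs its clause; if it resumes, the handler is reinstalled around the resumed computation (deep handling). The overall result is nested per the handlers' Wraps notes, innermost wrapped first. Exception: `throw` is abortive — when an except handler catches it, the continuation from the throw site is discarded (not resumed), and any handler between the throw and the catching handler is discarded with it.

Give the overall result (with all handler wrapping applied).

Evaluation trace:
get @ H2 ⇒ 9
put(9) @ H2 ⇒ s:=9
tell(0) @ H1 ⇒ log+=0
H0 returns 0
H1 returns (0, (0))
H2 returns ((0, (0)), 9)
H3 returns [((0, (0)), 9)]
= [((0, (0)), 9)]

Answer: [((0, (0)), 9)]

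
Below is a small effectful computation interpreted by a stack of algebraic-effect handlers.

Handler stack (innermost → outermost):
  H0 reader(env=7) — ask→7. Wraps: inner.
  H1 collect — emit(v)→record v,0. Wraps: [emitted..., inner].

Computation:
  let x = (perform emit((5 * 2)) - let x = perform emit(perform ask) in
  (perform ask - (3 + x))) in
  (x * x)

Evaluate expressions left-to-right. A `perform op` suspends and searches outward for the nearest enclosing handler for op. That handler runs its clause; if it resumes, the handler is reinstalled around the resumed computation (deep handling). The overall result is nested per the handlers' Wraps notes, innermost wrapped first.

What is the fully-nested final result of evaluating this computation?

Answer: [10, 7, 16]

Step-by-step:
emit(10) @ H1 ⇒ out+=10
ask @ H0 ⇒ 7
emit(7) @ H1 ⇒ out+=7
ask @ H0 ⇒ 7
H0 returns 16
H1 returns [10, 7, 16]
= [10, 7, 16]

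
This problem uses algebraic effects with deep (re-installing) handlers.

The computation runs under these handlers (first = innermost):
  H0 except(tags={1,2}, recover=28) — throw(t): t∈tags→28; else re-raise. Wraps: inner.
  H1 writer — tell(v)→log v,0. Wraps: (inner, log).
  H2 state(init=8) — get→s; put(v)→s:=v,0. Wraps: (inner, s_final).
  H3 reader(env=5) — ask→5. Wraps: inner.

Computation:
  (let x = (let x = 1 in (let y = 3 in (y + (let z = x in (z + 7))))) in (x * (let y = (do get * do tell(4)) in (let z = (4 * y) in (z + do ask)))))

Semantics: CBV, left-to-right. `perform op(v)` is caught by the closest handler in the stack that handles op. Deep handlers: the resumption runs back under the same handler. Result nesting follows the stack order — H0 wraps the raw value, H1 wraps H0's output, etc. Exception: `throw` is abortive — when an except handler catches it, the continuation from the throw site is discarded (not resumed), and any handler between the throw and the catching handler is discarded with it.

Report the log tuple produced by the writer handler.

Evaluation trace:
get @ H2 ⇒ 8
tell(4) @ H1 ⇒ log+=4
ask @ H3 ⇒ 5
H0 returns 55
H1 returns (55, (4))
H2 returns ((55, (4)), 8)
H3 returns ((55, (4)), 8)
= ((55, (4)), 8)

Answer: (4)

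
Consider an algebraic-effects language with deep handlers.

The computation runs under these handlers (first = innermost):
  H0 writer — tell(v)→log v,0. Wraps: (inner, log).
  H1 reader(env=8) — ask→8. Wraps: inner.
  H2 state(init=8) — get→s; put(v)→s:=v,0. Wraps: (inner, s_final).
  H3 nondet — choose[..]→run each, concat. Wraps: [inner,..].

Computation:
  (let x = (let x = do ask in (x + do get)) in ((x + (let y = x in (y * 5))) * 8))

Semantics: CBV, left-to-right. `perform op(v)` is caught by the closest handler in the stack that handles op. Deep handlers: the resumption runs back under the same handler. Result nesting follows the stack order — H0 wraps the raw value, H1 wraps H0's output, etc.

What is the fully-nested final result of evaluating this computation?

Evaluation trace:
ask @ H1 ⇒ 8
get @ H2 ⇒ 8
H0 returns (768, ())
H1 returns (768, ())
H2 returns ((768, ()), 8)
H3 returns [((768, ()), 8)]
= [((768, ()), 8)]

Answer: [((768, ()), 8)]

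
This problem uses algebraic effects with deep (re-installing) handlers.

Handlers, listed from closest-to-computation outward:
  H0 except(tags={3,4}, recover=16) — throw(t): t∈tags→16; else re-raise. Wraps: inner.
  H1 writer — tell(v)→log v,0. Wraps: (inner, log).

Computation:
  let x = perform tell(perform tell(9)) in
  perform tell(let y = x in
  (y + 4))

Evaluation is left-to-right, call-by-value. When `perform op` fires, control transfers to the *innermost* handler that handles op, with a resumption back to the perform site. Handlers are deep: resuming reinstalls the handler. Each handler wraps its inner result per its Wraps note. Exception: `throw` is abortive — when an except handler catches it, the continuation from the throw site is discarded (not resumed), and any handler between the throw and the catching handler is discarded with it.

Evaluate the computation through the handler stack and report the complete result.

Answer: (0, (9, 0, 4))

Evaluation trace:
tell(9) @ H1 ⇒ log+=9
tell(0) @ H1 ⇒ log+=0
tell(4) @ H1 ⇒ log+=4
H0 returns 0
H1 returns (0, (9, 0, 4))
= (0, (9, 0, 4))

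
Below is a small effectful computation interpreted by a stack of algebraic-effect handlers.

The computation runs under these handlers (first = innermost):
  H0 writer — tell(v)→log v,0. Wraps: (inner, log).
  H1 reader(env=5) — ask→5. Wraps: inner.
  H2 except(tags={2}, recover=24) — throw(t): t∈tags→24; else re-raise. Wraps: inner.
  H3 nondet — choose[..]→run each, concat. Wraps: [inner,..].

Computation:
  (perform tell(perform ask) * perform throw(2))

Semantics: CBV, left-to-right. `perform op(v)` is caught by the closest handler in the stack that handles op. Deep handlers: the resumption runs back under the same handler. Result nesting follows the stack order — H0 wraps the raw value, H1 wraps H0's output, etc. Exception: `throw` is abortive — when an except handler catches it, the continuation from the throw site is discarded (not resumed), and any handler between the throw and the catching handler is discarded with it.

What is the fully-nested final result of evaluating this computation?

Answer: [24]

Working:
ask @ H1 ⇒ 5
tell(5) @ H0 ⇒ log+=5
throw(2) @ H2 caught ⇒ 24
H3 returns [24]
= [24]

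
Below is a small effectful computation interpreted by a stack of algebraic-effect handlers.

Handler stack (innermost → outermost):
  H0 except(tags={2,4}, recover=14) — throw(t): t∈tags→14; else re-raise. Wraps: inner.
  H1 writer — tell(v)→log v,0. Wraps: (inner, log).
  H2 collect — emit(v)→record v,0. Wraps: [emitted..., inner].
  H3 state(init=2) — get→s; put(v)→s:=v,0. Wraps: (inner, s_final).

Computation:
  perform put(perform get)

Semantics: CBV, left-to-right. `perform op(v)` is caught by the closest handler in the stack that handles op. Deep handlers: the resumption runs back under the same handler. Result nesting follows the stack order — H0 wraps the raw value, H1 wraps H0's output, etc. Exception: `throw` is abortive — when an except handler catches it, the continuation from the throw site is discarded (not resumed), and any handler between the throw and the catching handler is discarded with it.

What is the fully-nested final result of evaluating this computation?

Answer: ([(0, ())], 2)

Evaluation trace:
get @ H3 ⇒ 2
put(2) @ H3 ⇒ s:=2
H0 returns 0
H1 returns (0, ())
H2 returns [(0, ())]
H3 returns ([(0, ())], 2)
= ([(0, ())], 2)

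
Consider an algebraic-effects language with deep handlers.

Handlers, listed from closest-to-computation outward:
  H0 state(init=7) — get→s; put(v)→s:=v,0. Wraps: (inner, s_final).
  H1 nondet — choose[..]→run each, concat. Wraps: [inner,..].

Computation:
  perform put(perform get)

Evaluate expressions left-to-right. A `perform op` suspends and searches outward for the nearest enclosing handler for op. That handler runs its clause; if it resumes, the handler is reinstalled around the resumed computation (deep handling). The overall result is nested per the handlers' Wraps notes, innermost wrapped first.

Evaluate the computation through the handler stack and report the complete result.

Working:
get @ H0 ⇒ 7
put(7) @ H0 ⇒ s:=7
H0 returns (0, 7)
H1 returns [(0, 7)]
= [(0, 7)]

Answer: [(0, 7)]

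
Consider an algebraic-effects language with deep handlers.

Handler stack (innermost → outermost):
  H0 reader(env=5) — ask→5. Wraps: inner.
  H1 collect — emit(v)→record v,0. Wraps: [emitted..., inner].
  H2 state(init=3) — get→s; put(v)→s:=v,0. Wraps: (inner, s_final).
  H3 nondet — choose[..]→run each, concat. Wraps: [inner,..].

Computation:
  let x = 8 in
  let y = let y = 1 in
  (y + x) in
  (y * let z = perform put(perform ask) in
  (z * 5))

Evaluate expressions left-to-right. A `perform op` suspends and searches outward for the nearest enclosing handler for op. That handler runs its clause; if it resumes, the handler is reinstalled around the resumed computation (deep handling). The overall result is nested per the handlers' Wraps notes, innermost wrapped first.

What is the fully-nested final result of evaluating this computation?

Step-by-step:
ask @ H0 ⇒ 5
put(5) @ H2 ⇒ s:=5
H0 returns 0
H1 returns [0]
H2 returns ([0], 5)
H3 returns [([0], 5)]
= [([0], 5)]

Answer: [([0], 5)]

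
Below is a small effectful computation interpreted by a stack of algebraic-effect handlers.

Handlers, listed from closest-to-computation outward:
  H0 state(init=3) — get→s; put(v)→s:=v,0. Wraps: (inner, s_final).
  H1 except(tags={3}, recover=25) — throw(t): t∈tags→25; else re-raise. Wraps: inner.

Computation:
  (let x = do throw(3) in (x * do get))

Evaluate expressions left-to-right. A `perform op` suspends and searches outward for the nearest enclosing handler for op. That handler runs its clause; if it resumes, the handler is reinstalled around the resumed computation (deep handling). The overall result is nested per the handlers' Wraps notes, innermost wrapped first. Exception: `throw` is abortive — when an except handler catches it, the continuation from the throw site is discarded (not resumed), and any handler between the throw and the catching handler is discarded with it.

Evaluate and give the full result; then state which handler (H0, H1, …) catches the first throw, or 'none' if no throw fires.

Step-by-step:
throw(3) @ H1 caught ⇒ 25
= 25

Answer: 25 ; first throw caught by: H1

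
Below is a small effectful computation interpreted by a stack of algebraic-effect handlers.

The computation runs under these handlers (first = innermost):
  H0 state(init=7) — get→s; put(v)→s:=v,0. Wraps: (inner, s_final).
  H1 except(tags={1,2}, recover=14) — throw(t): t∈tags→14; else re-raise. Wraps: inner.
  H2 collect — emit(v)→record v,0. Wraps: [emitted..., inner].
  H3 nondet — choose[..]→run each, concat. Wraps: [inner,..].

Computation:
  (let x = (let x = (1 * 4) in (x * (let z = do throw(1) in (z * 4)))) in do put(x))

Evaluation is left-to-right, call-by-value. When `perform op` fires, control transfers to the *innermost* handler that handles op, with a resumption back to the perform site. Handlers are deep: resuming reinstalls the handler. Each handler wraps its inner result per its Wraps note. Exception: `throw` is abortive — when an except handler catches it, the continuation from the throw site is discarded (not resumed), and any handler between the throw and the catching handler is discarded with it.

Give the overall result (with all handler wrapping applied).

Answer: [[14]]

Step-by-step:
throw(1) @ H1 caught ⇒ 14
H2 returns [14]
H3 returns [[14]]
= [[14]]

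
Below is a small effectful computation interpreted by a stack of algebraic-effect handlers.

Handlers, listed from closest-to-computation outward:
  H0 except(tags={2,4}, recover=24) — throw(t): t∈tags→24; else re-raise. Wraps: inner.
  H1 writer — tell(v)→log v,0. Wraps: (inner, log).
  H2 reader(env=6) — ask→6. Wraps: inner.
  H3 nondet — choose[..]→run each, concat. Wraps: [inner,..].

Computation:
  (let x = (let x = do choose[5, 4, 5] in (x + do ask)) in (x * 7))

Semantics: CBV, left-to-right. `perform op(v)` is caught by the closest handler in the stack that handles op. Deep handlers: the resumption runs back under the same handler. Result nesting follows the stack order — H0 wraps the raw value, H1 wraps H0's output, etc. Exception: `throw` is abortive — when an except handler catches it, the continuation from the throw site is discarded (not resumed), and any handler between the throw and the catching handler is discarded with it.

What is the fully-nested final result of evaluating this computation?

Working:
choose[5, 4, 5] @ H3
  branch[0] choose=5:
    ask @ H2 ⇒ 6
    H0 returns 77
    H1 returns (77, ())
    H2 returns (77, ())
    H3 returns [(77, ())]
  branch[1] choose=4:
    ask @ H2 ⇒ 6
    H0 returns 70
    H1 returns (70, ())
    H2 returns (70, ())
    H3 returns [(70, ())]
  branch[2] choose=5:
    ask @ H2 ⇒ 6
    H0 returns 77
    H1 returns (77, ())
    H2 returns (77, ())
    H3 returns [(77, ())]
= [(77, ()), (70, ()), (77, ())]

Answer: [(77, ()), (70, ()), (77, ())]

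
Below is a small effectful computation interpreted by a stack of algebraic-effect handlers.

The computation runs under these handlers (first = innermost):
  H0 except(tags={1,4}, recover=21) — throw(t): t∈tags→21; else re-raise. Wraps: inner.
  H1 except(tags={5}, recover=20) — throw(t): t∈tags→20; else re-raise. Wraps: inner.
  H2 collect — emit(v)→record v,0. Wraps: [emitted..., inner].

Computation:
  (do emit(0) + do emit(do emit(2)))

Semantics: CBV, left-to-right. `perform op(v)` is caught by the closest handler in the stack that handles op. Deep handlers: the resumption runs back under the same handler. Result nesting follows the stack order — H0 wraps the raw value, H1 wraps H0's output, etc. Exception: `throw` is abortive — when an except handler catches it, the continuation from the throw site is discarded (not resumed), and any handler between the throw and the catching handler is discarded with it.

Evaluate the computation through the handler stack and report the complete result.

Answer: [0, 2, 0, 0]

Step-by-step:
emit(0) @ H2 ⇒ out+=0
emit(2) @ H2 ⇒ out+=2
emit(0) @ H2 ⇒ out+=0
H0 returns 0
H1 returns 0
H2 returns [0, 2, 0, 0]
= [0, 2, 0, 0]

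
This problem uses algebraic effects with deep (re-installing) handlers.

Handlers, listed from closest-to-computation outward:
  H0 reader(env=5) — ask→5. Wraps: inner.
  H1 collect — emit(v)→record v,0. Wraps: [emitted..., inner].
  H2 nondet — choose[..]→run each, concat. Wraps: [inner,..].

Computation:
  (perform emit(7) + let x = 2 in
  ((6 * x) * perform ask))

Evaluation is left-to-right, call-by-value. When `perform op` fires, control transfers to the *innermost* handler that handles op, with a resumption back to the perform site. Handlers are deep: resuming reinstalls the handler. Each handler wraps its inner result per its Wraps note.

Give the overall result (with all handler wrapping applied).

Answer: [[7, 60]]

Working:
emit(7) @ H1 ⇒ out+=7
ask @ H0 ⇒ 5
H0 returns 60
H1 returns [7, 60]
H2 returns [[7, 60]]
= [[7, 60]]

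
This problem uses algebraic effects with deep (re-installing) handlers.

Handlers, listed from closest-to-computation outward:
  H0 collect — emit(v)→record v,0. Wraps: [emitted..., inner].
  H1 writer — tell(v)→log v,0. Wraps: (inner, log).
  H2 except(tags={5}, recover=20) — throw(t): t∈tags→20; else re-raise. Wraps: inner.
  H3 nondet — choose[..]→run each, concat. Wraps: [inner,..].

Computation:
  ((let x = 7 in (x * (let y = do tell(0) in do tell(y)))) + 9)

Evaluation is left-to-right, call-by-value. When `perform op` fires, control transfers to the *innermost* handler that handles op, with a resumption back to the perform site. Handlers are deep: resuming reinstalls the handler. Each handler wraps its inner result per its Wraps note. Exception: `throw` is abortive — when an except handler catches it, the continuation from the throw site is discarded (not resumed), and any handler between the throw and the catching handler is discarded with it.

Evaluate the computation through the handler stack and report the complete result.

Evaluation trace:
tell(0) @ H1 ⇒ log+=0
tell(0) @ H1 ⇒ log+=0
H0 returns [9]
H1 returns ([9], (0, 0))
H2 returns ([9], (0, 0))
H3 returns [([9], (0, 0))]
= [([9], (0, 0))]

Answer: [([9], (0, 0))]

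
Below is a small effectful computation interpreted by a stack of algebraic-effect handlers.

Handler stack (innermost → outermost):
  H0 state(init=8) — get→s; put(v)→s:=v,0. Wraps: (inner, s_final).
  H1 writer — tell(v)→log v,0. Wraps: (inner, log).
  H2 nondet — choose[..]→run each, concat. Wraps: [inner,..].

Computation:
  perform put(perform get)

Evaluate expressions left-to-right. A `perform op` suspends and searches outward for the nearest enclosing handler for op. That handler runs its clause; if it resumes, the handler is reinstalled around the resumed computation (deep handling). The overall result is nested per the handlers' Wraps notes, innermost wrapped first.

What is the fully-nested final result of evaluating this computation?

Answer: [((0, 8), ())]

Evaluation trace:
get @ H0 ⇒ 8
put(8) @ H0 ⇒ s:=8
H0 returns (0, 8)
H1 returns ((0, 8), ())
H2 returns [((0, 8), ())]
= [((0, 8), ())]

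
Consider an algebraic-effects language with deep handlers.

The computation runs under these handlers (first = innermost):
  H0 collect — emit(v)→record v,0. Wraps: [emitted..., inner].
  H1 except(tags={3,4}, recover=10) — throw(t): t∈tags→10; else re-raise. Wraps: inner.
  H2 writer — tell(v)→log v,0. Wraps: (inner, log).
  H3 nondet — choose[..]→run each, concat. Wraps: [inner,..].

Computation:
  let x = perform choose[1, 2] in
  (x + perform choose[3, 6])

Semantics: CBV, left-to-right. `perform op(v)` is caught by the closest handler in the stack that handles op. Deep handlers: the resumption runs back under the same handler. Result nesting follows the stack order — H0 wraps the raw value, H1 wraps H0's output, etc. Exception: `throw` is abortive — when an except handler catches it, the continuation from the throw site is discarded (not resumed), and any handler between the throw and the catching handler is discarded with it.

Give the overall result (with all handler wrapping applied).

Answer: [([4], ()), ([7], ()), ([5], ()), ([8], ())]

Evaluation trace:
choose[1, 2] @ H3
  branch[0] choose=1:
    choose[3, 6] @ H3
      branch[0] choose=3:
        H0 returns [4]
        H1 returns [4]
        H2 returns ([4], ())
        H3 returns [([4], ())]
      branch[1] choose=6:
        H0 returns [7]
        H1 returns [7]
        H2 returns ([7], ())
        H3 returns [([7], ())]
  branch[1] choose=2:
    choose[3, 6] @ H3
      branch[0] choose=3:
        H0 returns [5]
        H1 returns [5]
        H2 returns ([5], ())
        H3 returns [([5], ())]
      branch[1] choose=6:
        H0 returns [8]
        H1 returns [8]
        H2 returns ([8], ())
        H3 returns [([8], ())]
= [([4], ()), ([7], ()), ([5], ()), ([8], ())]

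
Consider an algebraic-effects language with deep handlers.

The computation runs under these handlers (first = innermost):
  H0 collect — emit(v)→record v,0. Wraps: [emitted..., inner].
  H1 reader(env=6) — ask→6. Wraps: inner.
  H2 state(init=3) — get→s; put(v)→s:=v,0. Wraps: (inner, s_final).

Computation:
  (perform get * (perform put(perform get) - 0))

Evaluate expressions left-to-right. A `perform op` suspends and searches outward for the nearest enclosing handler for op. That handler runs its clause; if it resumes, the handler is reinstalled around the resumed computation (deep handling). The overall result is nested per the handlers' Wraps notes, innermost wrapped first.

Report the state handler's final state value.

Answer: 3

Evaluation trace:
get @ H2 ⇒ 3
get @ H2 ⇒ 3
put(3) @ H2 ⇒ s:=3
H0 returns [0]
H1 returns [0]
H2 returns ([0], 3)
= ([0], 3)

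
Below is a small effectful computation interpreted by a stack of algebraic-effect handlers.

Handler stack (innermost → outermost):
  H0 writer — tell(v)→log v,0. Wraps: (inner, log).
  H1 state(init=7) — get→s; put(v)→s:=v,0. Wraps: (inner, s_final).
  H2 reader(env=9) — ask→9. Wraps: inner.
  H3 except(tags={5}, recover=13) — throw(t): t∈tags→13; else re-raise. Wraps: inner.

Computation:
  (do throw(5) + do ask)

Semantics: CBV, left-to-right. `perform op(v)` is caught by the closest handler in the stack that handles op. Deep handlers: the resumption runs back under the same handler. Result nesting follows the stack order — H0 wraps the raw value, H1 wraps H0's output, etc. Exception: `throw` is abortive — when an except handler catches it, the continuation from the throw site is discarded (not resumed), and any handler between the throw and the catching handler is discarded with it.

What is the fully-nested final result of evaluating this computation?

Step-by-step:
throw(5) @ H3 caught ⇒ 13
= 13

Answer: 13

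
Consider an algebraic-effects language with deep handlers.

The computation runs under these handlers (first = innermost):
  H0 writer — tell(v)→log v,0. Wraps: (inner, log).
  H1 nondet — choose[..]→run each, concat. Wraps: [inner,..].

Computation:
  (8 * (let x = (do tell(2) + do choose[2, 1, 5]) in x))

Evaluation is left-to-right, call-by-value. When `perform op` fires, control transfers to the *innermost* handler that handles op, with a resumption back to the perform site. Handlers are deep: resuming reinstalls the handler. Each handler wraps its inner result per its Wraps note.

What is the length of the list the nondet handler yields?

Step-by-step:
tell(2) @ H0 ⇒ log+=2
choose[2, 1, 5] @ H1
  branch[0] choose=2:
    H0 returns (16, (2))
    H1 returns [(16, (2))]
  branch[1] choose=1:
    H0 returns (8, (2))
    H1 returns [(8, (2))]
  branch[2] choose=5:
    H0 returns (40, (2))
    H1 returns [(40, (2))]
= [(16, (2)), (8, (2)), (40, (2))]

Answer: 3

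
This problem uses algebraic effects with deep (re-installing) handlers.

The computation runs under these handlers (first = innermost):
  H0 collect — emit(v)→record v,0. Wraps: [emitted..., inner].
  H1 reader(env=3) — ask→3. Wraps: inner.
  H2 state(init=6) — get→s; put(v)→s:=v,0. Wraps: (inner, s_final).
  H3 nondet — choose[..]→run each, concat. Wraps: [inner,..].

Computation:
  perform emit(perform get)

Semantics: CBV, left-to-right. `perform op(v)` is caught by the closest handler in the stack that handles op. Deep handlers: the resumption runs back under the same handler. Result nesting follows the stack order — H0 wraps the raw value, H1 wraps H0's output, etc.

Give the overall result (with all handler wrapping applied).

Answer: [([6, 0], 6)]

Step-by-step:
get @ H2 ⇒ 6
emit(6) @ H0 ⇒ out+=6
H0 returns [6, 0]
H1 returns [6, 0]
H2 returns ([6, 0], 6)
H3 returns [([6, 0], 6)]
= [([6, 0], 6)]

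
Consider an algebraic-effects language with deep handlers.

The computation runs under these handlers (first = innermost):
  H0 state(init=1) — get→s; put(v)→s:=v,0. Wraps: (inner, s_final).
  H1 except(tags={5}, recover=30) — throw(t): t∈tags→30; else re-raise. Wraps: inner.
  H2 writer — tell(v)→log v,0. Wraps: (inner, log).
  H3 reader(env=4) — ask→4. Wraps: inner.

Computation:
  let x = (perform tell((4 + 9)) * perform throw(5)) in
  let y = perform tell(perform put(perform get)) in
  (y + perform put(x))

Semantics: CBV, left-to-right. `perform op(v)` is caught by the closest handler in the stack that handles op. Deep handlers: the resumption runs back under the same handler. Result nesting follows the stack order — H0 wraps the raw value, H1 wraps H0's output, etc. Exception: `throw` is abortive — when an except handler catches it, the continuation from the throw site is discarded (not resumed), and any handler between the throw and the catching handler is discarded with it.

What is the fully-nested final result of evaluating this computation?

Step-by-step:
tell(13) @ H2 ⇒ log+=13
throw(5) @ H1 caught ⇒ 30
H2 returns (30, (13))
H3 returns (30, (13))
= (30, (13))

Answer: (30, (13))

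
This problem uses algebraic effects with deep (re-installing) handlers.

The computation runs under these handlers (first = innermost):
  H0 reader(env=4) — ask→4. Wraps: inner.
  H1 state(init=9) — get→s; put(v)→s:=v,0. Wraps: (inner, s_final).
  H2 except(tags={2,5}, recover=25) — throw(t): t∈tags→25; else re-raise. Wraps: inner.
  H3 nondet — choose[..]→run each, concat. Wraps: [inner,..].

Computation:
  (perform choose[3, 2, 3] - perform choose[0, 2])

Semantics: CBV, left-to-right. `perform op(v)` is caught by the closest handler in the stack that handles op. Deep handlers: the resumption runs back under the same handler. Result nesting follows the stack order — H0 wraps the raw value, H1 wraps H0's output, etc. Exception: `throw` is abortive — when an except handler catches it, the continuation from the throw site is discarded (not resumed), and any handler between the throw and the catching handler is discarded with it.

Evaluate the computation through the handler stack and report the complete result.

Evaluation trace:
choose[3, 2, 3] @ H3
  branch[0] choose=3:
    choose[0, 2] @ H3
      branch[0] choose=0:
        H0 returns 3
        H1 returns (3, 9)
        H2 returns (3, 9)
        H3 returns [(3, 9)]
      branch[1] choose=2:
        H0 returns 1
        H1 returns (1, 9)
        H2 returns (1, 9)
        H3 returns [(1, 9)]
  branch[1] choose=2:
    choose[0, 2] @ H3
      branch[0] choose=0:
        H0 returns 2
        H1 returns (2, 9)
        H2 returns (2, 9)
        H3 returns [(2, 9)]
      branch[1] choose=2:
        H0 returns 0
        H1 returns (0, 9)
        H2 returns (0, 9)
        H3 returns [(0, 9)]
  branch[2] choose=3:
    choose[0, 2] @ H3
      branch[0] choose=0:
        H0 returns 3
        H1 returns (3, 9)
        H2 returns (3, 9)
        H3 returns [(3, 9)]
      branch[1] choose=2:
        H0 returns 1
        H1 returns (1, 9)
        H2 returns (1, 9)
        H3 returns [(1, 9)]
= [(3, 9), (1, 9), (2, 9), (0, 9), (3, 9), (1, 9)]

Answer: [(3, 9), (1, 9), (2, 9), (0, 9), (3, 9), (1, 9)]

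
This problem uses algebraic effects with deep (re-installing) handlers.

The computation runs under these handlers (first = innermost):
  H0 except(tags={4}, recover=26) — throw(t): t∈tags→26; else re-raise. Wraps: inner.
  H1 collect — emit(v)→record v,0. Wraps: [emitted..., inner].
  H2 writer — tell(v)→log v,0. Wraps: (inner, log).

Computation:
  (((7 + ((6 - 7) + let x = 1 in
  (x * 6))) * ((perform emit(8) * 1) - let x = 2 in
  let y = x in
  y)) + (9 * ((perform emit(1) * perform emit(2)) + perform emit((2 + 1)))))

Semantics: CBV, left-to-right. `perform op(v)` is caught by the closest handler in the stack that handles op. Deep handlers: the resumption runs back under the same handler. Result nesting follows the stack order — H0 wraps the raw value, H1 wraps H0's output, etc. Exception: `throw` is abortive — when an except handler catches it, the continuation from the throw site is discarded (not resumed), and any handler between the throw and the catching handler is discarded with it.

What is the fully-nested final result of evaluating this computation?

Evaluation trace:
emit(8) @ H1 ⇒ out+=8
emit(1) @ H1 ⇒ out+=1
emit(2) @ H1 ⇒ out+=2
emit(3) @ H1 ⇒ out+=3
H0 returns -24
H1 returns [8, 1, 2, 3, -24]
H2 returns ([8, 1, 2, 3, -24], ())
= ([8, 1, 2, 3, -24], ())

Answer: ([8, 1, 2, 3, -24], ())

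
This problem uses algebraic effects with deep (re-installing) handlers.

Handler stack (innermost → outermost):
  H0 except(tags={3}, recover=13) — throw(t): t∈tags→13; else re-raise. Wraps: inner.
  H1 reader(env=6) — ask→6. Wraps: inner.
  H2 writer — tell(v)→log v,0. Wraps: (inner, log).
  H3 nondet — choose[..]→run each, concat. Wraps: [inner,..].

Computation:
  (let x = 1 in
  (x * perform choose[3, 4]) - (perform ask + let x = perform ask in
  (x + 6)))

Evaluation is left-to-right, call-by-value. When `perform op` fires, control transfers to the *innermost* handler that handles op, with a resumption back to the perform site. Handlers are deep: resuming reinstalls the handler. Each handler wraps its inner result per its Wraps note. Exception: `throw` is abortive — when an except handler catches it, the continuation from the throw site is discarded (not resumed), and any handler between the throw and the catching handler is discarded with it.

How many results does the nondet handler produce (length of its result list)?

Working:
choose[3, 4] @ H3
  branch[0] choose=3:
    ask @ H1 ⇒ 6
    ask @ H1 ⇒ 6
    H0 returns -15
    H1 returns -15
    H2 returns (-15, ())
    H3 returns [(-15, ())]
  branch[1] choose=4:
    ask @ H1 ⇒ 6
    ask @ H1 ⇒ 6
    H0 returns -14
    H1 returns -14
    H2 returns (-14, ())
    H3 returns [(-14, ())]
= [(-15, ()), (-14, ())]

Answer: 2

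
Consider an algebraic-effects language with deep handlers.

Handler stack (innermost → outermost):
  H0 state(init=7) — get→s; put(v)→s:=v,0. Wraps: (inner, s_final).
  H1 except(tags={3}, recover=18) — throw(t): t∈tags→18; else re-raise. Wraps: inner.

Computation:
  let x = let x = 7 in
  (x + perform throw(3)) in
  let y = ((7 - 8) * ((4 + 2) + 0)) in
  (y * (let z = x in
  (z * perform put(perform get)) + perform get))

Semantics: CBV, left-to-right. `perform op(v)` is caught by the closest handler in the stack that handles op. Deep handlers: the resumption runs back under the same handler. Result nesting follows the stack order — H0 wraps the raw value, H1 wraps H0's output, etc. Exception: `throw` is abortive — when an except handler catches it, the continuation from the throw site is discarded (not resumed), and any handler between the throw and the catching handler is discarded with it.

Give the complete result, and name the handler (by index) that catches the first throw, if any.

Answer: 18 ; first throw caught by: H1

Evaluation trace:
throw(3) @ H1 caught ⇒ 18
= 18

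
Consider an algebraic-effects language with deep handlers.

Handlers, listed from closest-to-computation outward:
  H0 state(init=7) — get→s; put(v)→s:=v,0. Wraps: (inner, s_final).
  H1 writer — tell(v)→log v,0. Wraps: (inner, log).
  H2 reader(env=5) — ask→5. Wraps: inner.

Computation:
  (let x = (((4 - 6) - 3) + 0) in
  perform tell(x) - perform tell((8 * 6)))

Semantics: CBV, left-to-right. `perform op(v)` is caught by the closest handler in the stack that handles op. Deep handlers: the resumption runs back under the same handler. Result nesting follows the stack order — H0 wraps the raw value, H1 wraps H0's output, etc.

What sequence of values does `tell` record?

Working:
tell(-5) @ H1 ⇒ log+=-5
tell(48) @ H1 ⇒ log+=48
H0 returns (0, 7)
H1 returns ((0, 7), (-5, 48))
H2 returns ((0, 7), (-5, 48))
= ((0, 7), (-5, 48))

Answer: (-5, 48)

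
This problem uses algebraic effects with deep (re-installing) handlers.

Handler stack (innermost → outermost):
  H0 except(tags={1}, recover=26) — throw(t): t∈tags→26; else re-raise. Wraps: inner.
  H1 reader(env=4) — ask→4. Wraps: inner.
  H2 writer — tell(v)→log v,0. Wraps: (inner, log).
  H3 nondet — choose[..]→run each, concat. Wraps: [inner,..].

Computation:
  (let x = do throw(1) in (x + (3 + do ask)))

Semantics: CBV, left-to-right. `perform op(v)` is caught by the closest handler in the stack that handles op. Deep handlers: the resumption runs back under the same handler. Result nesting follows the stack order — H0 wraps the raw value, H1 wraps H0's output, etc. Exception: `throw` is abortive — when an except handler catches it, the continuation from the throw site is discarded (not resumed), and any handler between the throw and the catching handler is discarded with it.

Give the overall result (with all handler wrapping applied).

Evaluation trace:
throw(1) @ H0 caught ⇒ 26
H1 returns 26
H2 returns (26, ())
H3 returns [(26, ())]
= [(26, ())]

Answer: [(26, ())]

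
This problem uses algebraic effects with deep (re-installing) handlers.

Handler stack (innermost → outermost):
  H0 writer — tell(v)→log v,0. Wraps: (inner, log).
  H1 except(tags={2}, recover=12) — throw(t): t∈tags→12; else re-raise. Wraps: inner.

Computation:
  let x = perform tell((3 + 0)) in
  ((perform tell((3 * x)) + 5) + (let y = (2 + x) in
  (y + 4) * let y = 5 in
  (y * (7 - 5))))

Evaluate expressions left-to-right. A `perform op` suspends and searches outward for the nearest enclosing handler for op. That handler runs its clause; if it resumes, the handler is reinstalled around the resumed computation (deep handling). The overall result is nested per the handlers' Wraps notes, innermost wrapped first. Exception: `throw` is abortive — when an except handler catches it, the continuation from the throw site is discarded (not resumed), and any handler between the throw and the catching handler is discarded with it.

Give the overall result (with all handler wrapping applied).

Step-by-step:
tell(3) @ H0 ⇒ log+=3
tell(0) @ H0 ⇒ log+=0
H0 returns (65, (3, 0))
H1 returns (65, (3, 0))
= (65, (3, 0))

Answer: (65, (3, 0))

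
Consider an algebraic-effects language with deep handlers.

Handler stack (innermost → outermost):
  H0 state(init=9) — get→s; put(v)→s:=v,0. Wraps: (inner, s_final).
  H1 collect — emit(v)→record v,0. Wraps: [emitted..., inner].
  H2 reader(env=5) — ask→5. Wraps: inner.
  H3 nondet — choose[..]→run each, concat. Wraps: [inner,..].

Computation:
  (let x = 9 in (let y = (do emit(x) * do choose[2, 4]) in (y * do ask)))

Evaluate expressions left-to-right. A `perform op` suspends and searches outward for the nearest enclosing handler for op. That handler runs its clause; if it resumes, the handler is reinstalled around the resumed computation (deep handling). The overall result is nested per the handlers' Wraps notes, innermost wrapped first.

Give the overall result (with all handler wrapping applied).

Step-by-step:
emit(9) @ H1 ⇒ out+=9
choose[2, 4] @ H3
  branch[0] choose=2:
    ask @ H2 ⇒ 5
    H0 returns (0, 9)
    H1 returns [9, (0, 9)]
    H2 returns [9, (0, 9)]
    H3 returns [[9, (0, 9)]]
  branch[1] choose=4:
    ask @ H2 ⇒ 5
    H0 returns (0, 9)
    H1 returns [9, (0, 9)]
    H2 returns [9, (0, 9)]
    H3 returns [[9, (0, 9)]]
= [[9, (0, 9)], [9, (0, 9)]]

Answer: [[9, (0, 9)], [9, (0, 9)]]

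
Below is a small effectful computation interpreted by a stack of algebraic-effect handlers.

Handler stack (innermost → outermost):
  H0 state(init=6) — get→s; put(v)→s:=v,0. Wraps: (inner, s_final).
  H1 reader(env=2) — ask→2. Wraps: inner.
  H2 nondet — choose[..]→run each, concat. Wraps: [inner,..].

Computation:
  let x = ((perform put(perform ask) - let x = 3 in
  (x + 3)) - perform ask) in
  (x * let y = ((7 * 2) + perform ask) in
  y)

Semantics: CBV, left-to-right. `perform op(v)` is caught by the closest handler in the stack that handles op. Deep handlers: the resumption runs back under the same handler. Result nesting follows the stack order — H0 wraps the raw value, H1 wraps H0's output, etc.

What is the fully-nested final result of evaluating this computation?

Step-by-step:
ask @ H1 ⇒ 2
put(2) @ H0 ⇒ s:=2
ask @ H1 ⇒ 2
ask @ H1 ⇒ 2
H0 returns (-128, 2)
H1 returns (-128, 2)
H2 returns [(-128, 2)]
= [(-128, 2)]

Answer: [(-128, 2)]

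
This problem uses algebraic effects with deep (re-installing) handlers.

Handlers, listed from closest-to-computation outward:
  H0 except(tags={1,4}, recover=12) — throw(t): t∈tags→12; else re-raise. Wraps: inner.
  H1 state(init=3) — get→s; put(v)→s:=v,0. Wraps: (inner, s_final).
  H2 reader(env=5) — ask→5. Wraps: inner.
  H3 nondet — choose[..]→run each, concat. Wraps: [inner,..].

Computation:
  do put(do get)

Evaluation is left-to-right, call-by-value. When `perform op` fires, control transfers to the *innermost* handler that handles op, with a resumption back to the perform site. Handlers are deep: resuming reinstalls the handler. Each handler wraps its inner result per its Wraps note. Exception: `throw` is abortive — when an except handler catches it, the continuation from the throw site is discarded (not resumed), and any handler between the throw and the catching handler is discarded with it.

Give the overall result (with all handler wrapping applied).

Answer: [(0, 3)]

Working:
get @ H1 ⇒ 3
put(3) @ H1 ⇒ s:=3
H0 returns 0
H1 returns (0, 3)
H2 returns (0, 3)
H3 returns [(0, 3)]
= [(0, 3)]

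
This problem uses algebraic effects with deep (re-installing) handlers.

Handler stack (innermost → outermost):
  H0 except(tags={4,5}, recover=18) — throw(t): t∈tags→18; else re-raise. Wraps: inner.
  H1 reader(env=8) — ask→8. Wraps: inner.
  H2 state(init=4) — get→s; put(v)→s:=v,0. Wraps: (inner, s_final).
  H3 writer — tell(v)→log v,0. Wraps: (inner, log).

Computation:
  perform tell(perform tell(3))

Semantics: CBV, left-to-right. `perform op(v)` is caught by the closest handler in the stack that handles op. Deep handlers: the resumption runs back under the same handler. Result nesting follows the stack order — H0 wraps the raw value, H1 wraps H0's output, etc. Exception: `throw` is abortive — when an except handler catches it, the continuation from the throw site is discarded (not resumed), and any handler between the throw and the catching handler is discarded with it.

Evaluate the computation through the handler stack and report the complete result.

Evaluation trace:
tell(3) @ H3 ⇒ log+=3
tell(0) @ H3 ⇒ log+=0
H0 returns 0
H1 returns 0
H2 returns (0, 4)
H3 returns ((0, 4), (3, 0))
= ((0, 4), (3, 0))

Answer: ((0, 4), (3, 0))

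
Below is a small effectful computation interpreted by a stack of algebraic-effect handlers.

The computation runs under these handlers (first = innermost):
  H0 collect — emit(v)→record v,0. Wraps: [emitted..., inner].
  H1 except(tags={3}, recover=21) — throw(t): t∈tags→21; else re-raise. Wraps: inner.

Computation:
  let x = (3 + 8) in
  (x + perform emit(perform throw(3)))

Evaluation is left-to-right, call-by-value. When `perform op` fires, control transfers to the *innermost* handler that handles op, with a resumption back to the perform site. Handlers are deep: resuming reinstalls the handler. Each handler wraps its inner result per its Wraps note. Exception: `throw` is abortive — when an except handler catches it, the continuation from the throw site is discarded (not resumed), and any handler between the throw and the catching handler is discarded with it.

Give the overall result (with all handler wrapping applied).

Evaluation trace:
throw(3) @ H1 caught ⇒ 21
= 21

Answer: 21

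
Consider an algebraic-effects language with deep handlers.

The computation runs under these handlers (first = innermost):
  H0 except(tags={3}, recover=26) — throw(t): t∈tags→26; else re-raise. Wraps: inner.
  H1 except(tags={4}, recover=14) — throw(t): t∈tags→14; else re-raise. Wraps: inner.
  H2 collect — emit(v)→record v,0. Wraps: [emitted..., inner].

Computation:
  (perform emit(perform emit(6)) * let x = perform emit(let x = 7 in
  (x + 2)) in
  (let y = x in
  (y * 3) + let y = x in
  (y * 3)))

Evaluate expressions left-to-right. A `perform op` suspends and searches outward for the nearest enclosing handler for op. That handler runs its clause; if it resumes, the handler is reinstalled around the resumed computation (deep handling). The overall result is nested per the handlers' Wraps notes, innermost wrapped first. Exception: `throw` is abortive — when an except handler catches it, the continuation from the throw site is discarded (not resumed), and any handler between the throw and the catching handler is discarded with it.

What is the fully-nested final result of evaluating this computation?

Evaluation trace:
emit(6) @ H2 ⇒ out+=6
emit(0) @ H2 ⇒ out+=0
emit(9) @ H2 ⇒ out+=9
H0 returns 0
H1 returns 0
H2 returns [6, 0, 9, 0]
= [6, 0, 9, 0]

Answer: [6, 0, 9, 0]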